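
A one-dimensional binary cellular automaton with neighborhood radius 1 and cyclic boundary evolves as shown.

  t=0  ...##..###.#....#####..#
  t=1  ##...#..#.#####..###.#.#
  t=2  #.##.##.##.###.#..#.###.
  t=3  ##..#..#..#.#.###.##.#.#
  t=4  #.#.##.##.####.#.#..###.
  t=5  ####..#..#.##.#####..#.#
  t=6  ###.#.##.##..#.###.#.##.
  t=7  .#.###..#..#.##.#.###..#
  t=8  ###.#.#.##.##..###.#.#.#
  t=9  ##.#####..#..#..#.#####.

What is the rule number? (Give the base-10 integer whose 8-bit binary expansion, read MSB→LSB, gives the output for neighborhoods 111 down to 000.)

  ###|#  b7=1 t=0,i=8
  ##.|.  b6=0 t=0,i=4
  #.#|#  b5=1 t=0,i=10
  #..|#  b4=1 t=0,i=0
  .##|.  b3=0 t=0,i=3
  .#.|#  b2=1 t=0,i=11
  ..#|.  b1=0 t=0,i=2
  ...|#  b0=1 t=0,i=1
  bits 10110101 = 181

181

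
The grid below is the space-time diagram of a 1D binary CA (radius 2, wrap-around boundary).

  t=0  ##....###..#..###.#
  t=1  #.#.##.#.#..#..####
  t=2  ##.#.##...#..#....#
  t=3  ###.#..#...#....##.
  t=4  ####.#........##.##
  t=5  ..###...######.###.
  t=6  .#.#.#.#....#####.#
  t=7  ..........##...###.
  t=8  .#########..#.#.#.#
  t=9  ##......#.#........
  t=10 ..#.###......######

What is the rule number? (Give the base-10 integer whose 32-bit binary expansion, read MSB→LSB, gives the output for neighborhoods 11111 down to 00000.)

  [31] ##### => .  t=1,i=17
  [30] ####. => #  t=1,i=18
  [29] ###.# => #  t=0,i=16
  [28] ###.. => .  t=0,i=1
  [27] ##.## => #  t=0,i=17
  [26] ##.#. => #  t=1,i=1
  [25] ##..# => #  t=0,i=9
  [24] ##... => #  t=0,i=2
  [23] #.### => #  t=0,i=18
  [22] #.##. => .  t=1,i=4
  [21] #.#.# => .  t=1,i=2
  [20] #.#.. => .  t=1,i=9
  [19] #..## => .  t=0,i=13
  [18] #..#. => .  t=0,i=10
  [17] #...# => .  t=2,i=8
  [16] #.... => .  t=0,i=3
  [15] .#### => .  t=1,i=16
  [14] .###. => #  t=0,i=0
  [13] .##.# => #  t=1,i=5
  [12] .##.. => .  t=2,i=6
  [11] .#.## => #  t=1,i=3
  [10] .#.#. => .  t=1,i=8
  [9] .#..# => #  t=0,i=12
  [8] .#... => .  t=2,i=14
  [7] ..### => .  t=0,i=6
  [6] ..##. => .  t=3,i=16
  [5] ..#.# => .  t=8,i=12
  [4] ..#.. => .  t=0,i=11
  [3] ...## => #  t=0,i=5
  [2] ...#. => .  t=2,i=9
  [1] ....# => #  t=0,i=4
  [0] ..... => #  t=4,i=8
  bits 01101111100000000110101000001011 = 1870686731

1870686731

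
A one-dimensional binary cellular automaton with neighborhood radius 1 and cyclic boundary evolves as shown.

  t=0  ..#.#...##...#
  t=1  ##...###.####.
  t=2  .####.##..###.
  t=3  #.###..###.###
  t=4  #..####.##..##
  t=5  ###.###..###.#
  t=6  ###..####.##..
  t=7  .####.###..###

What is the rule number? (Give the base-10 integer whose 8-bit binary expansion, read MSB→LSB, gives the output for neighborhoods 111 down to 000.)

  ###|#  b7=1 t=1,i=6
  ##.|#  b6=1 t=0,i=9
  #.#|.  b5=0 t=0,i=3
  #..|#  b4=1 t=0,i=0
  .##|.  b3=0 t=0,i=8
  .#.|.  b2=0 t=0,i=2
  ..#|#  b1=1 t=0,i=1
  ...|#  b0=1 t=0,i=6
  bits 11010011 = 211

211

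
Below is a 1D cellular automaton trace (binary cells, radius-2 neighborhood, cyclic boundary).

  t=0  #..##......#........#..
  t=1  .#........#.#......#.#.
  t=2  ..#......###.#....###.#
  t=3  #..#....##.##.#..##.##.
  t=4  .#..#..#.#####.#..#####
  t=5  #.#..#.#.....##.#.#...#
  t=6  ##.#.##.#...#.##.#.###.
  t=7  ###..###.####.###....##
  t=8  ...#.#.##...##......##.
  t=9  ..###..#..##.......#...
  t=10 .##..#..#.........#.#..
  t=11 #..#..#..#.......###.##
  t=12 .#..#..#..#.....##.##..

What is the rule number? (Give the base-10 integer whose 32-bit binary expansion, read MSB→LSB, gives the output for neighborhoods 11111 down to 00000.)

  #####|.  b31=0 t=4,i=11
  ####.|.  b30=0 t=4,i=12
  ###.#|#  b29=1 t=2,i=11
  ###..|.  b28=0 t=7,i=2
  ##.##|#  b27=1 t=3,i=10
  ##.#.|#  b26=1 t=2,i=12
  ##..#|#  b25=1 t=7,i=3
  ##...|.  b24=0 t=0,i=5
  #.###|.  b23=0 t=4,i=9
  #.##.|#  b22=1 t=3,i=11
  #.#.#|.  b21=0 t=5,i=16
  #.#..|.  b20=0 t=1,i=12
  #..##|.  b19=0 t=0,i=2
  #..#.|.  b18=0 t=0,i=22
  #...#|#  b17=1 t=5,i=20
  #....|.  b16=0 t=0,i=6
  .####|.  b15=0 t=4,i=10
  .###.|.  b14=0 t=2,i=10
  .##.#|#  b13=1 t=3,i=9
  .##..|.  b12=0 t=0,i=4
  .#.##|.  b11=0 t=4,i=8
  .#.#.|#  b10=1 t=1,i=11
  .#..#|#  b9=1 t=0,i=1
  .#...|#  b8=1 t=0,i=12
  ..###|#  b7=1 t=2,i=9
  ..##.|.  b6=0 t=0,i=3
  ..#.#|#  b5=1 t=1,i=10
  ..#..|.  b4=0 t=0,i=0
  ...##|#  b3=1 t=2,i=8
  ...#.|#  b2=1 t=0,i=10
  ....#|.  b1=0 t=0,i=9
  .....|.  b0=0 t=0,i=7
  bits 00101110010000100010011110101100 = 776087468

776087468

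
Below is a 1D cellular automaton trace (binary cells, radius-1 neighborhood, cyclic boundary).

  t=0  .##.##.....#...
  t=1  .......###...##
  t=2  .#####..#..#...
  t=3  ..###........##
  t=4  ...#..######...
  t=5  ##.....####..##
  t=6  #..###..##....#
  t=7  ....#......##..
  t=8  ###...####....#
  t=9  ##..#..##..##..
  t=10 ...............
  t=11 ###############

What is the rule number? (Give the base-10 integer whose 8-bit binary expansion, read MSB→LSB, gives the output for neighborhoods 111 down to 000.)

  ###|#  b7=1 t=1,i=8
  ##.|.  b6=0 t=0,i=2
  #.#|.  b5=0 t=0,i=3
  #..|.  b4=0 t=0,i=6
  .##|.  b3=0 t=0,i=1
  .#.|.  b2=0 t=0,i=11
  ..#|.  b1=0 t=0,i=0
  ...|#  b0=1 t=0,i=7
  bits 10000001 = 129

129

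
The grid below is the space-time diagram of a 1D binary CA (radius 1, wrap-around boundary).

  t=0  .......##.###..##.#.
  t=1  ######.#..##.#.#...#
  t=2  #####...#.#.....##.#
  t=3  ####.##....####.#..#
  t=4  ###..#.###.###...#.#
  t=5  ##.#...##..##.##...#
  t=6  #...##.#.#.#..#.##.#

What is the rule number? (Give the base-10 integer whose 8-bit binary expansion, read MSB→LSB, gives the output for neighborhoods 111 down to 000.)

  ###|#  b7=1 t=0,i=11
  ##.|.  b6=0 t=0,i=8
  #.#|.  b5=0 t=0,i=9
  #..|#  b4=1 t=0,i=13
  .##|#  b3=1 t=0,i=7
  .#.|.  b2=0 t=0,i=18
  ..#|.  b1=0 t=0,i=6
  ...|#  b0=1 t=0,i=0
  bits 10011001 = 153

153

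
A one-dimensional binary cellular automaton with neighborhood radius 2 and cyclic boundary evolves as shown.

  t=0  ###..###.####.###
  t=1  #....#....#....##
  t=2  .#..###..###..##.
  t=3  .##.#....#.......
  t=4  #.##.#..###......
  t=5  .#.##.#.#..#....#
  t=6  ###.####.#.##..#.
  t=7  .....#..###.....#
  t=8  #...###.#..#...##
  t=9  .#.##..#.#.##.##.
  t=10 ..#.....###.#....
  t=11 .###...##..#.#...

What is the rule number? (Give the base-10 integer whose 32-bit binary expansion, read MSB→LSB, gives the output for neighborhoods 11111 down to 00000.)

2233511836

  #####|#  b31=1 t=0,i=0
  ####.|.  b30=0 t=0,i=1
  ###.#|.  b29=0 t=0,i=7
  ###..|.  b28=0 t=0,i=2
  ##.##|.  b27=0 t=0,i=8
  ##.#.|#  b26=1 t=3,i=3
  ##..#|.  b25=0 t=0,i=3
  ##...|#  b24=1 t=1,i=1
  #.###|.  b23=0 t=0,i=9
  #.##.|.  b22=0 t=4,i=2
  #.#.#|#  b21=1 t=5,i=1
  #.#..|.  b20=0 t=3,i=4
  #..##|.  b19=0 t=0,i=4
  #..#.|.  b18=0 t=2,i=0
  #...#|.  b17=0 t=8,i=2
  #....|.  b16=0 t=1,i=2
  .####|#  b15=1 t=0,i=10
  .###.|.  b14=0 t=0,i=6
  .##.#|#  b13=1 t=3,i=2
  .##..|.  b12=0 t=2,i=15
  .#.##|#  b11=1 t=4,i=1
  .#.#.|#  b10=1 t=5,i=0
  .#..#|#  b9=1 t=2,i=2
  .#...|#  b8=1 t=1,i=6
  ..###|#  b7=1 t=0,i=5
  ..##.|.  b6=0 t=2,i=14
  ..#.#|.  b5=0 t=4,i=0
  ..#..|#  b4=1 t=1,i=5
  ...##|#  b3=1 t=1,i=14
  ...#.|#  b2=1 t=1,i=4
  ....#|.  b1=0 t=1,i=3
  .....|.  b0=0 t=3,i=12
  bits 10000101001000001010111110011100 = 2233511836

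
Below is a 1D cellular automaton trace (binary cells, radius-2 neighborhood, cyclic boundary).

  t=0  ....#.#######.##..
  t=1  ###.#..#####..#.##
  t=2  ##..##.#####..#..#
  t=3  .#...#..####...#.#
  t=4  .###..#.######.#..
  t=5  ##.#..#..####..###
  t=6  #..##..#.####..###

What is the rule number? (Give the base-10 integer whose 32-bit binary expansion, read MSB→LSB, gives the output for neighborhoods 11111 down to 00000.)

  nb #####: next=#  (t=0,i=8, bit31=1)
  nb ####.: next=#  (t=0,i=11, bit30=1)
  nb ###.#: next=.  (t=0,i=12, bit29=0)
  nb ###..: next=#  (t=1,i=11, bit28=1)
  nb ##.##: next=.  (t=0,i=13, bit27=0)
  nb ##.#.: next=.  (t=1,i=3, bit26=0)
  nb ##..#: next=.  (t=1,i=12, bit25=0)
  nb ##...: next=#  (t=0,i=16, bit24=1)
  nb #.###: next=.  (t=0,i=6, bit23=0)
  nb #.##.: next=#  (t=0,i=14, bit22=1)
  nb #.#.#: next=.  (t=3,i=17, bit21=0)
  nb #.#..: next=#  (t=1,i=4, bit20=1)
  nb #..##: next=.  (t=1,i=6, bit19=0)
  nb #..#.: next=.  (t=1,i=13, bit18=0)
  nb #...#: next=#  (t=3,i=3, bit17=1)
  nb #....: next=#  (t=0,i=17, bit16=1)
  nb .####: next=#  (t=0,i=7, bit15=1)
  nb .###.: next=.  (t=2,i=0, bit14=0)
  nb .##.#: next=#  (t=2,i=5, bit13=1)
  nb .##..: next=.  (t=0,i=15, bit12=0)
  nb .#.##: next=.  (t=0,i=5, bit11=0)
  nb .#.#.: next=.  (t=3,i=0, bit10=0)
  nb .#..#: next=#  (t=1,i=5, bit9=1)
  nb .#...: next=#  (t=3,i=2, bit8=1)
  nb ..###: next=#  (t=1,i=7, bit7=1)
  nb ..##.: next=.  (t=2,i=4, bit6=0)
  nb ..#.#: next=#  (t=0,i=4, bit5=1)
  nb ..#..: next=.  (t=2,i=14, bit4=0)
  nb ...##: next=#  (t=4,i=0, bit3=1)
  nb ...#.: next=.  (t=0,i=3, bit2=0)
  nb ....#: next=#  (t=0,i=2, bit1=1)
  nb .....: next=#  (t=0,i=0, bit0=1)
  bits 11010001010100111010001110101011 = 3511919531

3511919531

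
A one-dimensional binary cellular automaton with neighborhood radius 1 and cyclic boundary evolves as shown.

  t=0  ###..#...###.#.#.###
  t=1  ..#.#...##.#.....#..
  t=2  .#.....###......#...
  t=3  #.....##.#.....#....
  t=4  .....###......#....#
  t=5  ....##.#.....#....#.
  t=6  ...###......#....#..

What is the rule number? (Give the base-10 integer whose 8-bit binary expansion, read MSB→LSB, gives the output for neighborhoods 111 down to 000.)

74

  nb ###: next=.  (t=0,i=0, bit7=0)
  nb ##.: next=#  (t=0,i=2, bit6=1)
  nb #.#: next=.  (t=0,i=12, bit5=0)
  nb #..: next=.  (t=0,i=3, bit4=0)
  nb .##: next=#  (t=0,i=9, bit3=1)
  nb .#.: next=.  (t=0,i=5, bit2=0)
  nb ..#: next=#  (t=0,i=4, bit1=1)
  nb ...: next=.  (t=0,i=7, bit0=0)
  bits 01001010 = 74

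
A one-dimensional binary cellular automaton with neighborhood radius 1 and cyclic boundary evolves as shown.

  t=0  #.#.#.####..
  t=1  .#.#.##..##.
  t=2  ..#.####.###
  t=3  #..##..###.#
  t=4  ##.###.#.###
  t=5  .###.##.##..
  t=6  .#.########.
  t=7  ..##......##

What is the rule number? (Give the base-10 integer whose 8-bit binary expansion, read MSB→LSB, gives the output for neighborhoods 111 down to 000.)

120

  nb ###: next=.  (t=0,i=7, bit7=0)
  nb ##.: next=#  (t=0,i=9, bit6=1)
  nb #.#: next=#  (t=0,i=1, bit5=1)
  nb #..: next=#  (t=0,i=10, bit4=1)
  nb .##: next=#  (t=0,i=6, bit3=1)
  nb .#.: next=.  (t=0,i=0, bit2=0)
  nb ..#: next=.  (t=0,i=11, bit1=0)
  nb ...: next=.  (t=5,i=11, bit0=0)
  bits 01111000 = 120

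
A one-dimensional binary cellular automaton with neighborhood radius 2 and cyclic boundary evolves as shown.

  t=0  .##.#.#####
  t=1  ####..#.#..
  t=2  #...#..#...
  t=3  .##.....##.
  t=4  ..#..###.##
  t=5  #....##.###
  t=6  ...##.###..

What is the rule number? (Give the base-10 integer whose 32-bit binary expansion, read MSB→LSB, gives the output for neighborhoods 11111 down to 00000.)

2395108747

  #####|#  b31=1 t=0,i=8
  ####.|.  b30=0 t=0,i=9
  ###.#|.  b29=0 t=0,i=10
  ###..|.  b28=0 t=1,i=3
  ##.##|#  b27=1 t=0,i=0
  ##.#.|#  b26=1 t=0,i=3
  ##..#|#  b25=1 t=1,i=4
  ##...|.  b24=0 t=3,i=3
  #.###|#  b23=1 t=0,i=6
  #.##.|#  b22=1 t=0,i=1
  #.#.#|.  b21=0 t=0,i=4
  #.#..|.  b20=0 t=1,i=8
  #..##|.  b19=0 t=1,i=10
  #..#.|.  b18=0 t=1,i=5
  #...#|#  b17=1 t=2,i=2
  #....|.  b16=0 t=3,i=4
  .####|.  b15=0 t=0,i=7
  .###.|#  b14=1 t=4,i=6
  .##.#|#  b13=1 t=0,i=2
  .##..|#  b12=1 t=3,i=2
  .#.##|.  b11=0 t=0,i=5
  .#.#.|#  b10=1 t=1,i=7
  .#..#|.  b9=0 t=1,i=9
  .#...|#  b8=1 t=2,i=1
  ..###|#  b7=1 t=1,i=0
  ..##.|.  b6=0 t=3,i=1
  ..#.#|.  b5=0 t=1,i=6
  ..#..|.  b4=0 t=2,i=0
  ...##|#  b3=1 t=3,i=7
  ...#.|.  b2=0 t=2,i=3
  ....#|#  b1=1 t=3,i=6
  .....|#  b0=1 t=3,i=5
  bits 10001110110000100111010110001011 = 2395108747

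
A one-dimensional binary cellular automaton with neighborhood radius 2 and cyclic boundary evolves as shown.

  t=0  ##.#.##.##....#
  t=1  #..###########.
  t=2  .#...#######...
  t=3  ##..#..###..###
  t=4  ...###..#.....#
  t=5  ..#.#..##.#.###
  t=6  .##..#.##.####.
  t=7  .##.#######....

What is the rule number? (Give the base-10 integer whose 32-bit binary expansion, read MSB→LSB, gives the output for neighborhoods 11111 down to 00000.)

2313517694

  #####|#  b31=1 t=1,i=5
  ####.|.  b30=0 t=1,i=12
  ###.#|.  b29=0 t=0,i=1
  ###..|.  b28=0 t=2,i=11
  ##.##|#  b27=1 t=0,i=7
  ##.#.|.  b26=0 t=0,i=2
  ##..#|.  b25=0 t=3,i=2
  ##...|#  b24=1 t=0,i=10
  #.###|#  b23=1 t=5,i=12
  #.##.|#  b22=1 t=0,i=5
  #.#.#|#  b21=1 t=0,i=3
  #.#..|.  b20=0 t=1,i=0
  #..##|.  b19=0 t=1,i=2
  #..#.|#  b18=1 t=3,i=3
  #...#|.  b17=0 t=2,i=3
  #....|#  b16=1 t=0,i=11
  .####|.  b15=0 t=1,i=4
  .###.|#  b14=1 t=0,i=0
  .##.#|#  b13=1 t=0,i=6
  .##..|#  b12=1 t=0,i=9
  .#.##|#  b11=1 t=0,i=4
  .#.#.|.  b10=0 t=5,i=3
  .#..#|#  b9=1 t=1,i=1
  .#...|.  b8=0 t=2,i=2
  ..###|.  b7=0 t=0,i=14
  ..##.|#  b6=1 t=5,i=7
  ..#.#|#  b5=1 t=5,i=2
  ..#..|#  b4=1 t=2,i=1
  ...##|#  b3=1 t=0,i=13
  ...#.|#  b2=1 t=2,i=0
  ....#|#  b1=1 t=0,i=12
  .....|.  b0=0 t=4,i=11
  bits 10001001111001010111101001111110 = 2313517694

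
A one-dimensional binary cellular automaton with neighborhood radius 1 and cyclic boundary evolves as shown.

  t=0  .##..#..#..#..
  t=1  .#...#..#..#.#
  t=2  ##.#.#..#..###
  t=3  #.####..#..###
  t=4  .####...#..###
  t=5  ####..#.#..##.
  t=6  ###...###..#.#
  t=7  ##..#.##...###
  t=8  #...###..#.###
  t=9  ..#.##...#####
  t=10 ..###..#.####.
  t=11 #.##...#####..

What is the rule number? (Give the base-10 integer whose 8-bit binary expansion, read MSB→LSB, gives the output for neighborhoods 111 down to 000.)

173

  ###|#  b7=1 t=2,i=0
  ##.|.  b6=0 t=0,i=2
  #.#|#  b5=1 t=1,i=0
  #..|.  b4=0 t=0,i=3
  .##|#  b3=1 t=0,i=1
  .#.|#  b2=1 t=0,i=5
  ..#|.  b1=0 t=0,i=0
  ...|#  b0=1 t=0,i=13
  bits 10101101 = 173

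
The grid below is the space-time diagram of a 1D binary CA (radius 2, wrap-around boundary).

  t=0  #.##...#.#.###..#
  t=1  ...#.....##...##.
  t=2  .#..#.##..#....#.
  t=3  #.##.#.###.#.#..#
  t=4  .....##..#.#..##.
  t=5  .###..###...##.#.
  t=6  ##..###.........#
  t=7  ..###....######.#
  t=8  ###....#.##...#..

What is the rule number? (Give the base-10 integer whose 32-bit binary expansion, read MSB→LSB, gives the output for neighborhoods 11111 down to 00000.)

573348739

  nb #####: next=.  (t=7,i=11, bit31=0)
  nb ####.: next=.  (t=7,i=13, bit30=0)
  nb ###.#: next=#  (t=3,i=9, bit29=1)
  nb ###..: next=.  (t=0,i=13, bit28=0)
  nb ##.##: next=.  (t=0,i=1, bit27=0)
  nb ##.#.: next=.  (t=3,i=4, bit26=0)
  nb ##..#: next=#  (t=0,i=14, bit25=1)
  nb ##...: next=.  (t=0,i=4, bit24=0)
  nb #.###: next=.  (t=0,i=11, bit23=0)
  nb #.##.: next=.  (t=0,i=2, bit22=0)
  nb #.#.#: next=#  (t=0,i=9, bit21=1)
  nb #.#..: next=.  (t=3,i=13, bit20=0)
  nb #..##: next=#  (t=0,i=15, bit19=1)
  nb #..#.: next=#  (t=2,i=0, bit18=1)
  nb #...#: next=.  (t=0,i=5, bit17=0)
  nb #....: next=.  (t=1,i=0, bit16=0)
  nb .####: next=#  (t=7,i=10, bit15=1)
  nb .###.: next=.  (t=0,i=12, bit14=0)
  nb .##.#: next=.  (t=0,i=0, bit13=0)
  nb .##..: next=#  (t=0,i=3, bit12=1)
  nb .#.##: next=#  (t=0,i=10, bit11=1)
  nb .#.#.: next=.  (t=0,i=8, bit10=0)
  nb .#..#: next=#  (t=2,i=2, bit9=1)
  nb .#...: next=#  (t=1,i=4, bit8=1)
  nb ..###: next=#  (t=5,i=1, bit7=1)
  nb ..##.: next=.  (t=0,i=16, bit6=0)
  nb ..#.#: next=.  (t=0,i=7, bit5=0)
  nb ..#..: next=.  (t=1,i=3, bit4=0)
  nb ...##: next=.  (t=1,i=8, bit3=0)
  nb ...#.: next=.  (t=0,i=6, bit2=0)
  nb ....#: next=#  (t=1,i=1, bit1=1)
  nb .....: next=#  (t=1,i=6, bit0=1)
  bits 00100010001011001001101110000011 = 573348739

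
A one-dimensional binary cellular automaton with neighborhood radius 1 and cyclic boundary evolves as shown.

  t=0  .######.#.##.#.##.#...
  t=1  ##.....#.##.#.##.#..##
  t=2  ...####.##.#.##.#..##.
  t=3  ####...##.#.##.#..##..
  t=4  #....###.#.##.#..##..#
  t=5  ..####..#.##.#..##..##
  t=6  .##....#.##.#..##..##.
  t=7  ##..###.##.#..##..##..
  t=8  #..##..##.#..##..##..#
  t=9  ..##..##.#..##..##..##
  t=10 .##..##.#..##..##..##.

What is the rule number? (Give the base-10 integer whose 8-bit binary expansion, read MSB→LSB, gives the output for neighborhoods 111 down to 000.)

  nb ###: next=.  (t=0,i=2, bit7=0)
  nb ##.: next=.  (t=0,i=6, bit6=0)
  nb #.#: next=#  (t=0,i=7, bit5=1)
  nb #..: next=.  (t=0,i=19, bit4=0)
  nb .##: next=#  (t=0,i=1, bit3=1)
  nb .#.: next=.  (t=0,i=8, bit2=0)
  nb ..#: next=#  (t=0,i=0, bit1=1)
  nb ...: next=#  (t=0,i=20, bit0=1)
  bits 00101011 = 43

43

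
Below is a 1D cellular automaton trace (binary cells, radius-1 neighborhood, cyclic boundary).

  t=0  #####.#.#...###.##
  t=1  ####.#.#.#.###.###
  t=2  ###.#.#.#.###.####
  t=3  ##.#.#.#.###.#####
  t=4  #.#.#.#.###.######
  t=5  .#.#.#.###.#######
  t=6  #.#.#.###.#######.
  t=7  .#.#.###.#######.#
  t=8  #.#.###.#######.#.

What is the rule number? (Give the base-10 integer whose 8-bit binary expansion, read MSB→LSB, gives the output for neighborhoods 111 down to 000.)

186

  ###|#  b7=1 t=0,i=0
  ##.|.  b6=0 t=0,i=4
  #.#|#  b5=1 t=0,i=5
  #..|#  b4=1 t=0,i=9
  .##|#  b3=1 t=0,i=12
  .#.|.  b2=0 t=0,i=6
  ..#|#  b1=1 t=0,i=11
  ...|.  b0=0 t=0,i=10
  bits 10111010 = 186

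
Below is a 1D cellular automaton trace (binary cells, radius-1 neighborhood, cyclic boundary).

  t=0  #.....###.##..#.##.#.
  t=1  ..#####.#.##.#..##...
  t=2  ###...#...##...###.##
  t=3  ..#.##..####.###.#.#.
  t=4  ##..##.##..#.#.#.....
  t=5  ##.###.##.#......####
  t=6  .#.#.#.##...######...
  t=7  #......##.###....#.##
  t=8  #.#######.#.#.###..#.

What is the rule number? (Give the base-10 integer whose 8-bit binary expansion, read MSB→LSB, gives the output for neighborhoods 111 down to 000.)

75

  nb ###: next=.  (t=0,i=7, bit7=0)
  nb ##.: next=#  (t=0,i=8, bit6=1)
  nb #.#: next=.  (t=0,i=9, bit5=0)
  nb #..: next=.  (t=0,i=1, bit4=0)
  nb .##: next=#  (t=0,i=6, bit3=1)
  nb .#.: next=.  (t=0,i=0, bit2=0)
  nb ..#: next=#  (t=0,i=5, bit1=1)
  nb ...: next=#  (t=0,i=2, bit0=1)
  bits 01001011 = 75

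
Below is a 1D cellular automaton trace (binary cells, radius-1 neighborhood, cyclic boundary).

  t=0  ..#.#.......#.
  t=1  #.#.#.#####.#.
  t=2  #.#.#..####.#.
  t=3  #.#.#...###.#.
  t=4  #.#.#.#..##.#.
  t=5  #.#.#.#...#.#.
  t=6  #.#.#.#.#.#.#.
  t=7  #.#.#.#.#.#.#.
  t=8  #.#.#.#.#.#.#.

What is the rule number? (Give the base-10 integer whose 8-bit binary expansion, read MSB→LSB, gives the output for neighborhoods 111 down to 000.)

197

  ### -> #   bit 7 = 1  t=1,i=7
  ##. -> #   bit 6 = 1  t=1,i=10
  #.# -> .   bit 5 = 0  t=0,i=3
  #.. -> .   bit 4 = 0  t=0,i=5
  .## -> .   bit 3 = 0  t=1,i=6
  .#. -> #   bit 2 = 1  t=0,i=2
  ..# -> .   bit 1 = 0  t=0,i=1
  ... -> #   bit 0 = 1  t=0,i=0
  bits 11000101 = 197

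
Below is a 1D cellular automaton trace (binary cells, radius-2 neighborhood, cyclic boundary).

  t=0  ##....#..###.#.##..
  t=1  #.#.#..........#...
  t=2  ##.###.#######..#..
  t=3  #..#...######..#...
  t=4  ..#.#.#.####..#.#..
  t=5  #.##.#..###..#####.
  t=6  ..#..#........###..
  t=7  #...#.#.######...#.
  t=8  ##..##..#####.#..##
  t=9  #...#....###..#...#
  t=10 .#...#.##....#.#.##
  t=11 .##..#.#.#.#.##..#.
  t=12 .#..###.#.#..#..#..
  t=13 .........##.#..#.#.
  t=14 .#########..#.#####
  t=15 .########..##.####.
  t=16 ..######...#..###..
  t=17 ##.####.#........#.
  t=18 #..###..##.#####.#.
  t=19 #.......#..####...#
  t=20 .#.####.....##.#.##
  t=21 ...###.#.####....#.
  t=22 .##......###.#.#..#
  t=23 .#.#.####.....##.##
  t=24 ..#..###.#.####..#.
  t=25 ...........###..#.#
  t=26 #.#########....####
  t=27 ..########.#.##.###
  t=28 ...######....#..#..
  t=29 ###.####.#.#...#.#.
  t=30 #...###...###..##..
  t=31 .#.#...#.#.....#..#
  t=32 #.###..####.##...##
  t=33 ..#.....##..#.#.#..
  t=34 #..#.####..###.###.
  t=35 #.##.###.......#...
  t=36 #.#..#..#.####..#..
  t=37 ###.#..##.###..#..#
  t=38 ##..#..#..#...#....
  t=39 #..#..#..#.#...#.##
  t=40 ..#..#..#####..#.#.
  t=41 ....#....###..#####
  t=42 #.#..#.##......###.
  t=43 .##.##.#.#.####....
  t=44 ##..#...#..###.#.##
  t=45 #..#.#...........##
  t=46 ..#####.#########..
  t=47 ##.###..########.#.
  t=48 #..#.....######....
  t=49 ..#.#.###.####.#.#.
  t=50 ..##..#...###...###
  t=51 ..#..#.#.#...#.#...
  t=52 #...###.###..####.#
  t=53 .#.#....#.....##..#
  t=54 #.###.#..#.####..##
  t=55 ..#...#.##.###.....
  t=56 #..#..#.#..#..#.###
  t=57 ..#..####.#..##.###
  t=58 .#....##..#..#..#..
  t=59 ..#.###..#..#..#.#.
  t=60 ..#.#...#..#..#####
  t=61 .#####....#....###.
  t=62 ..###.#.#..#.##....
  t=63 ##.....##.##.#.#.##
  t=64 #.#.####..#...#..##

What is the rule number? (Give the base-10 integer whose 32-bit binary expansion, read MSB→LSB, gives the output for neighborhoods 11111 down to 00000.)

  [31] ##### => #  t=2,i=9
  [30] ####. => #  t=2,i=12
  [29] ###.# => .  t=0,i=11
  [28] ###.. => .  t=2,i=13
  [27] ##.## => .  t=2,i=2
  [26] ##.#. => .  t=0,i=12
  [25] ##..# => .  t=0,i=17
  [24] ##... => #  t=0,i=2
  [23] #.### => #  t=2,i=3
  [22] #.##. => #  t=0,i=15
  [21] #.#.# => .  t=0,i=13
  [20] #.#.. => #  t=1,i=4
  [19] #..## => .  t=0,i=8
  [18] #..#. => #  t=2,i=15
  [17] #...# => .  t=1,i=17
  [16] #.... => .  t=0,i=3
  [15] .#### => #  t=2,i=8
  [14] .###. => .  t=0,i=10
  [13] .##.# => .  t=2,i=1
  [12] .##.. => .  t=0,i=1
  [11] .#.## => .  t=0,i=14
  [10] .#.#. => #  t=1,i=1
  [9] .#..# => .  t=0,i=7
  [8] .#... => #  t=1,i=5
  [7] ..### => .  t=0,i=9
  [6] ..##. => #  t=0,i=0
  [5] ..#.# => #  t=1,i=0
  [4] ..#.. => .  t=0,i=6
  [3] ...## => #  t=3,i=6
  [2] ...#. => .  t=0,i=5
  [1] ....# => #  t=0,i=4
  [0] ..... => #  t=1,i=7
  bits 11000001110101001000010101101011 = 3251930475

3251930475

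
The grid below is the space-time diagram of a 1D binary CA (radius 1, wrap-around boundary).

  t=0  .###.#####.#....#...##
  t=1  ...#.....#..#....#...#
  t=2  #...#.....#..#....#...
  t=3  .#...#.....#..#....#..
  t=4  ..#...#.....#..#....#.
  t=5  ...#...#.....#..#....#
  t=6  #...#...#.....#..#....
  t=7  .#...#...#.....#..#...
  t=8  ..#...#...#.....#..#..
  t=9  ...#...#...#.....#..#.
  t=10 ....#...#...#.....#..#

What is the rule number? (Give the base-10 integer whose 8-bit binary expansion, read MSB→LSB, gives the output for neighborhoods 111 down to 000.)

80

  ###|.  b7=0 t=0,i=2
  ##.|#  b6=1 t=0,i=3
  #.#|.  b5=0 t=0,i=0
  #..|#  b4=1 t=0,i=12
  .##|.  b3=0 t=0,i=1
  .#.|.  b2=0 t=0,i=11
  ..#|.  b1=0 t=0,i=15
  ...|.  b0=0 t=0,i=13
  bits 01010000 = 80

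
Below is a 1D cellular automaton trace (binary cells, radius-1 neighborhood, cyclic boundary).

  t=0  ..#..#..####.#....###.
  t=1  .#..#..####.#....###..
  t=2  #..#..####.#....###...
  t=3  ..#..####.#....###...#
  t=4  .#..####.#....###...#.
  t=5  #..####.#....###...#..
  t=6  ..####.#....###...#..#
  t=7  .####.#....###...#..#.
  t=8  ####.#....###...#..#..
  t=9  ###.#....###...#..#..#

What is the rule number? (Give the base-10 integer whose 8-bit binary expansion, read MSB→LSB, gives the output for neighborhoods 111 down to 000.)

170

  ### -> #   bit 7 = 1  t=0,i=9
  ##. -> .   bit 6 = 0  t=0,i=11
  #.# -> #   bit 5 = 1  t=0,i=12
  #.. -> .   bit 4 = 0  t=0,i=3
  .## -> #   bit 3 = 1  t=0,i=8
  .#. -> .   bit 2 = 0  t=0,i=2
  ..# -> #   bit 1 = 1  t=0,i=1
  ... -> .   bit 0 = 0  t=0,i=0
  bits 10101010 = 170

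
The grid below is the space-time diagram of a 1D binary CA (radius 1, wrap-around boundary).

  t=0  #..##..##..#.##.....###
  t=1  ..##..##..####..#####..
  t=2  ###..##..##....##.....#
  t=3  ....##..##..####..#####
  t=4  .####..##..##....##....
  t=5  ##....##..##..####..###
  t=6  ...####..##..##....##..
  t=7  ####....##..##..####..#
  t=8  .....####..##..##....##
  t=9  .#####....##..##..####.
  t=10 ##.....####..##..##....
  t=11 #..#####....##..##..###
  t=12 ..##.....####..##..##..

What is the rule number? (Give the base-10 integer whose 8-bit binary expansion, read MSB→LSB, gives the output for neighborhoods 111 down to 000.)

  [7] ### => .  t=0,i=21
  [6] ##. => .  t=0,i=0
  [5] #.# => #  t=0,i=12
  [4] #.. => .  t=0,i=1
  [3] .## => #  t=0,i=3
  [2] .#. => #  t=0,i=11
  [1] ..# => #  t=0,i=2
  [0] ... => #  t=0,i=16
  bits 00101111 = 47

47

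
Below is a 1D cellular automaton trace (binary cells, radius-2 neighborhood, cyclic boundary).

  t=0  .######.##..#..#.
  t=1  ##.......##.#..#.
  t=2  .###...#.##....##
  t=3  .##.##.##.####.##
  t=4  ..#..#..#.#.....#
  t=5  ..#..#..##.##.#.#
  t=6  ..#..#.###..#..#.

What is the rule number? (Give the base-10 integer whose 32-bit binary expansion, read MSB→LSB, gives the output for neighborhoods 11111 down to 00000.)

  [31] ##### => .  t=0,i=3
  [30] ####. => .  t=0,i=5
  [29] ###.# => .  t=0,i=6
  [28] ###.. => .  t=2,i=3
  [27] ##.## => .  t=0,i=7
  [26] ##.#. => .  t=1,i=11
  [25] ##..# => #  t=0,i=10
  [24] ##... => #  t=1,i=2
  [23] #.### => #  t=2,i=1
  [22] #.##. => .  t=0,i=8
  [21] #.#.# => .  t=5,i=14
  [20] #.#.. => .  t=1,i=12
  [19] #..## => #  t=0,i=0
  [18] #..#. => .  t=0,i=11
  [17] #...# => #  t=2,i=5
  [16] #.... => #  t=1,i=3
  [15] .#### => .  t=0,i=2
  [14] .###. => #  t=2,i=2
  [13] .##.# => #  t=1,i=10
  [12] .##.. => #  t=0,i=9
  [11] .#.## => #  t=1,i=16
  [10] .#.#. => #  t=4,i=9
  [9] .#..# => .  t=0,i=13
  [8] .#... => #  t=4,i=11
  [7] ..### => #  t=0,i=1
  [6] ..##. => #  t=1,i=9
  [5] ..#.# => #  t=1,i=15
  [4] ..#.. => #  t=0,i=12
  [3] ...## => .  t=1,i=8
  [2] ...#. => .  t=2,i=6
  [1] ....# => #  t=1,i=7
  [0] ..... => .  t=1,i=4
  bits 00000011100010110111110111110010 = 59473394

59473394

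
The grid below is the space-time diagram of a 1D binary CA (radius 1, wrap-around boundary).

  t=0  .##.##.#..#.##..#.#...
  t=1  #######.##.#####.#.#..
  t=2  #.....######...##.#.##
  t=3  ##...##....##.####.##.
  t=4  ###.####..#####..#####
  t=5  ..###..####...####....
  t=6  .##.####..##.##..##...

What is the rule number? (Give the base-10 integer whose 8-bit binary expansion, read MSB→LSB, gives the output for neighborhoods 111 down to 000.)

122

  [7] ### => .  t=1,i=1
  [6] ##. => #  t=0,i=2
  [5] #.# => #  t=0,i=3
  [4] #.. => #  t=0,i=8
  [3] .## => #  t=0,i=1
  [2] .#. => .  t=0,i=7
  [1] ..# => #  t=0,i=0
  [0] ... => .  t=0,i=20
  bits 01111010 = 122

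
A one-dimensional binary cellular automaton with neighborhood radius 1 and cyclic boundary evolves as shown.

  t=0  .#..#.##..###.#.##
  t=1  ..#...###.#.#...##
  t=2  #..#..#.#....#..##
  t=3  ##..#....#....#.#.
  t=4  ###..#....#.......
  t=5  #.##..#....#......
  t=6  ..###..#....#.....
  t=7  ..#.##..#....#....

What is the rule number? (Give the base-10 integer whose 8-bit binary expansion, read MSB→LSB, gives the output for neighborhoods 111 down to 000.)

  [7] ### => .  t=0,i=11
  [6] ##. => #  t=0,i=7
  [5] #.# => .  t=0,i=0
  [4] #.. => #  t=0,i=2
  [3] .## => #  t=0,i=6
  [2] .#. => .  t=0,i=1
  [1] ..# => .  t=0,i=3
  [0] ... => .  t=1,i=4
  bits 01011000 = 88

88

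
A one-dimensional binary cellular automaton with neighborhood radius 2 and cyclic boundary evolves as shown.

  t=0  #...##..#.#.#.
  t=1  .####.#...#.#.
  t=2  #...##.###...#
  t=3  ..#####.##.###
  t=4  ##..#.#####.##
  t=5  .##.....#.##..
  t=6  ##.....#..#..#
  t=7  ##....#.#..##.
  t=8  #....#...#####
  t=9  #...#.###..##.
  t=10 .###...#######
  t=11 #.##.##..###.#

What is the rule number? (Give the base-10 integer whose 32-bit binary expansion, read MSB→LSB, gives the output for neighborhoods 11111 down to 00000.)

3194643276

  ##### -> #   bit 31 = 1  t=3,i=4
  ####. -> .   bit 30 = 0  t=1,i=3
  ###.# -> #   bit 29 = 1  t=1,i=4
  ###.. -> #   bit 28 = 1  t=2,i=9
  ##.## -> #   bit 27 = 1  t=2,i=6
  ##.#. -> #   bit 26 = 1  t=1,i=5
  ##..# -> #   bit 25 = 1  t=0,i=6
  ##... -> .   bit 24 = 0  t=2,i=1
  #.### -> .   bit 23 = 0  t=2,i=7
  #.##. -> #   bit 22 = 1  t=3,i=8
  #.#.# -> #   bit 21 = 1  t=0,i=10
  #.#.. -> .   bit 20 = 0  t=0,i=0
  #..## -> #   bit 19 = 1  t=1,i=0
  #..#. -> .   bit 18 = 0  t=0,i=7
  #...# -> #   bit 17 = 1  t=0,i=2
  #.... -> .   bit 16 = 0  t=5,i=4
  .#### -> .   bit 15 = 0  t=1,i=2
  .###. -> #   bit 14 = 1  t=2,i=8
  .##.# -> #   bit 13 = 1  t=2,i=5
  .##.. -> .   bit 12 = 0  t=0,i=5
  .#.## -> .   bit 11 = 0  t=4,i=5
  .#.#. -> .   bit 10 = 0  t=0,i=9
  .#..# -> #   bit 9 = 1  t=1,i=13
  .#... -> #   bit 8 = 1  t=0,i=1
  ..### -> .   bit 7 = 0  t=1,i=1
  ..##. -> #   bit 6 = 1  t=0,i=4
  ..#.# -> .   bit 5 = 0  t=0,i=8
  ..#.. -> .   bit 4 = 0  t=6,i=7
  ...## -> #   bit 3 = 1  t=0,i=3
  ...#. -> #   bit 2 = 1  t=1,i=9
  ....# -> .   bit 1 = 0  t=5,i=6
  ..... -> .   bit 0 = 0  t=5,i=5
  bits 10111110011010100110001101001100 = 3194643276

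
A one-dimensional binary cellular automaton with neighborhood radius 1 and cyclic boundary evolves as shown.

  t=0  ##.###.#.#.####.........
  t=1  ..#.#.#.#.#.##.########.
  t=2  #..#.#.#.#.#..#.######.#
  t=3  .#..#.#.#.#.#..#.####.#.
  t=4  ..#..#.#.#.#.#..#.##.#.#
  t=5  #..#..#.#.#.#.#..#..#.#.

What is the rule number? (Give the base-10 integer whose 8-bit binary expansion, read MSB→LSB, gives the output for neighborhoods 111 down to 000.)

  [7] ### => #  t=0,i=4
  [6] ##. => .  t=0,i=1
  [5] #.# => #  t=0,i=2
  [4] #.. => #  t=0,i=15
  [3] .## => .  t=0,i=0
  [2] .#. => .  t=0,i=7
  [1] ..# => .  t=0,i=23
  [0] ... => #  t=0,i=16
  bits 10110001 = 177

177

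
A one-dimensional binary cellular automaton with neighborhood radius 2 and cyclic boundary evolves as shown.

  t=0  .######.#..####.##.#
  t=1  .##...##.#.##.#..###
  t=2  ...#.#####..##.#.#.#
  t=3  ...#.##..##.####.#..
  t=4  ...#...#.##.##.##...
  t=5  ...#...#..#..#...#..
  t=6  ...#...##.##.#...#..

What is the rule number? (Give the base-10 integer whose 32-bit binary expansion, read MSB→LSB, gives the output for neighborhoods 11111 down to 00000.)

  ##### -> .   bit 31 = 0  t=0,i=3
  ####. -> .   bit 30 = 0  t=0,i=5
  ###.# -> #   bit 29 = 1  t=0,i=6
  ###.. -> #   bit 28 = 1  t=2,i=9
  ##.## -> .   bit 27 = 0  t=0,i=15
  ##.#. -> #   bit 26 = 1  t=0,i=7
  ##..# -> #   bit 25 = 1  t=2,i=10
  ##... -> #   bit 24 = 1  t=1,i=3
  #.### -> #   bit 23 = 1  t=0,i=1
  #.##. -> .   bit 22 = 0  t=0,i=16
  #.#.# -> #   bit 21 = 1  t=0,i=19
  #.#.. -> .   bit 20 = 0  t=0,i=8
  #..## -> .   bit 19 = 0  t=0,i=10
  #..#. -> .   bit 18 = 0  t=5,i=9
  #...# -> .   bit 17 = 0  t=1,i=4
  #.... -> .   bit 16 = 0  t=3,i=19
  .#### -> #   bit 15 = 1  t=0,i=2
  .###. -> .   bit 14 = 0  t=1,i=18
  .##.# -> #   bit 13 = 1  t=0,i=17
  .##.. -> .   bit 12 = 0  t=1,i=2
  .#.## -> .   bit 11 = 0  t=0,i=0
  .#.#. -> .   bit 10 = 0  t=2,i=16
  .#..# -> #   bit 9 = 1  t=0,i=9
  .#... -> .   bit 8 = 0  t=2,i=0
  ..### -> #   bit 7 = 1  t=0,i=11
  ..##. -> #   bit 6 = 1  t=1,i=6
  ..#.# -> #   bit 5 = 1  t=2,i=3
  ..#.. -> #   bit 4 = 1  t=4,i=3
  ...## -> #   bit 3 = 1  t=1,i=5
  ...#. -> .   bit 2 = 0  t=2,i=2
  ....# -> .   bit 1 = 0  t=3,i=1
  ..... -> .   bit 0 = 0  t=3,i=0
  bits 00110111101000001010001011111000 = 933274360

933274360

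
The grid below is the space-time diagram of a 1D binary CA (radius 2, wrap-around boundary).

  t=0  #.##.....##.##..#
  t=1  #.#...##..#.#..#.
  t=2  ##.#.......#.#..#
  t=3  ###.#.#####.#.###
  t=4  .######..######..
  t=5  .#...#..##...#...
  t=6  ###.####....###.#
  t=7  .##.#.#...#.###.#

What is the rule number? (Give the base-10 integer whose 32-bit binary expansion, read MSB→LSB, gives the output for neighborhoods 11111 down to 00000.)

  [31] ##### => .  t=3,i=0
  [30] ####. => #  t=3,i=1
  [29] ###.# => #  t=2,i=1
  [28] ###.. => .  t=4,i=6
  [27] ##.## => .  t=0,i=1
  [26] ##.#. => #  t=2,i=2
  [25] ##..# => .  t=0,i=14
  [24] ##... => .  t=0,i=4
  [23] #.### => #  t=3,i=6
  [22] #.##. => #  t=0,i=2
  [21] #.#.# => #  t=1,i=0
  [20] #.#.. => .  t=1,i=2
  [19] #..## => #  t=0,i=15
  [18] #..#. => .  t=1,i=9
  [17] #...# => .  t=1,i=4
  [16] #.... => .  t=0,i=5
  [15] .#### => .  t=3,i=7
  [14] .###. => #  t=2,i=0
  [13] .##.# => #  t=0,i=0
  [12] .##.. => .  t=0,i=3
  [11] .#.## => #  t=3,i=5
  [10] .#.#. => #  t=1,i=1
  [9] .#..# => #  t=1,i=13
  [8] .#... => #  t=1,i=3
  [7] ..### => #  t=2,i=16
  [6] ..##. => .  t=0,i=9
  [5] ..#.# => .  t=1,i=10
  [4] ..#.. => #  t=5,i=1
  [3] ...## => .  t=0,i=8
  [2] ...#. => #  t=2,i=10
  [1] ....# => #  t=0,i=7
  [0] ..... => #  t=0,i=6
  bits 01100100111010000110111110010111 = 1692954519

1692954519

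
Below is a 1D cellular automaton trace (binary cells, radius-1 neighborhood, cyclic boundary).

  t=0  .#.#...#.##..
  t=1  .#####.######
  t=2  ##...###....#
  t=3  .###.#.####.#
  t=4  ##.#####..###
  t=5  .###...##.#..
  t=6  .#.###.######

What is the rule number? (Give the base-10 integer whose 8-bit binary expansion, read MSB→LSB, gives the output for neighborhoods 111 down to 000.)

125

  nb ###: next=.  (t=1,i=2, bit7=0)
  nb ##.: next=#  (t=0,i=10, bit6=1)
  nb #.#: next=#  (t=0,i=2, bit5=1)
  nb #..: next=#  (t=0,i=4, bit4=1)
  nb .##: next=#  (t=0,i=9, bit3=1)
  nb .#.: next=#  (t=0,i=1, bit2=1)
  nb ..#: next=.  (t=0,i=0, bit1=0)
  nb ...: next=#  (t=0,i=5, bit0=1)
  bits 01111101 = 125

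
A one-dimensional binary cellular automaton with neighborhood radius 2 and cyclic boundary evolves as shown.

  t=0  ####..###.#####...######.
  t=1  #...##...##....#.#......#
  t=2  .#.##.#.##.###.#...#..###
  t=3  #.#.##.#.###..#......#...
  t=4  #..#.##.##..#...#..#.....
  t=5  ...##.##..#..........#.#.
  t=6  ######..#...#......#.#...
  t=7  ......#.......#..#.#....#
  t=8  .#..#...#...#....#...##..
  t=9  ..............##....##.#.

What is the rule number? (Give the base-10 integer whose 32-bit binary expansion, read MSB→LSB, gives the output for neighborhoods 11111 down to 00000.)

260647018

  [31] ##### => .  t=0,i=12
  [30] ####. => .  t=0,i=2
  [29] ###.# => .  t=0,i=8
  [28] ###.. => .  t=0,i=3
  [27] ##.## => #  t=0,i=9
  [26] ##.#. => #  t=2,i=0
  [25] ##..# => #  t=0,i=4
  [24] ##... => #  t=0,i=15
  [23] #.### => #  t=0,i=0
  [22] #.##. => .  t=2,i=3
  [21] #.#.# => .  t=2,i=1
  [20] #.#.. => .  t=1,i=17
  [19] #..## => #  t=0,i=5
  [18] #..#. => .  t=3,i=13
  [17] #...# => .  t=0,i=16
  [16] #.... => #  t=1,i=12
  [15] .#### => .  t=0,i=1
  [14] .###. => .  t=0,i=7
  [13] .##.# => #  t=2,i=4
  [12] .##.. => .  t=1,i=0
  [11] .#.## => #  t=2,i=2
  [10] .#.#. => .  t=1,i=16
  [9] .#..# => .  t=2,i=20
  [8] .#... => .  t=1,i=18
  [7] ..### => .  t=0,i=6
  [6] ..##. => #  t=1,i=4
  [5] ..#.# => #  t=1,i=15
  [4] ..#.. => .  t=2,i=19
  [3] ...## => #  t=0,i=17
  [2] ...#. => .  t=1,i=14
  [1] ....# => #  t=1,i=13
  [0] ..... => .  t=1,i=20
  bits 00001111100010010010100001101010 = 260647018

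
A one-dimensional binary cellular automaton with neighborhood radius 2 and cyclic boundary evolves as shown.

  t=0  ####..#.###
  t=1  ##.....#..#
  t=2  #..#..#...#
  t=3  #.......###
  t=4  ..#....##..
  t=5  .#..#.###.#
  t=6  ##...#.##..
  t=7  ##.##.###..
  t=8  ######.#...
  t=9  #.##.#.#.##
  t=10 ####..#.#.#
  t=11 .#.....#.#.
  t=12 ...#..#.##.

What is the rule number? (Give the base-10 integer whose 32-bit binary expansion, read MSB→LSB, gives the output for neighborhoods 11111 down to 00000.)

2824043724

  nb #####: next=#  (t=0,i=0, bit31=1)
  nb ####.: next=.  (t=0,i=2, bit30=0)
  nb ###.#: next=#  (t=5,i=8, bit29=1)
  nb ###..: next=.  (t=0,i=3, bit28=0)
  nb ##.##: next=#  (t=7,i=2, bit27=1)
  nb ##.#.: next=.  (t=5,i=9, bit26=0)
  nb ##..#: next=.  (t=0,i=4, bit25=0)
  nb ##...: next=.  (t=1,i=2, bit24=0)
  nb #.###: next=.  (t=0,i=8, bit23=0)
  nb #.##.: next=#  (t=6,i=7, bit22=1)
  nb #.#.#: next=.  (t=5,i=10, bit21=0)
  nb #.#..: next=#  (t=5,i=1, bit20=1)
  nb #..##: next=.  (t=1,i=9, bit19=0)
  nb #..#.: next=.  (t=0,i=5, bit18=0)
  nb #...#: next=#  (t=2,i=8, bit17=1)
  nb #....: next=#  (t=1,i=3, bit16=1)
  nb .####: next=.  (t=0,i=9, bit15=0)
  nb .###.: next=#  (t=1,i=0, bit14=1)
  nb .##.#: next=#  (t=7,i=1, bit13=1)
  nb .##..: next=#  (t=2,i=0, bit12=1)
  nb .#.##: next=#  (t=0,i=7, bit11=1)
  nb .#.#.: next=#  (t=5,i=0, bit10=1)
  nb .#..#: next=.  (t=1,i=8, bit9=0)
  nb .#...: next=.  (t=2,i=7, bit8=0)
  nb ..###: next=#  (t=1,i=10, bit7=1)
  nb ..##.: next=#  (t=2,i=10, bit6=1)
  nb ..#.#: next=.  (t=0,i=6, bit5=0)
  nb ..#..: next=.  (t=1,i=7, bit4=0)
  nb ...##: next=#  (t=2,i=9, bit3=1)
  nb ...#.: next=#  (t=1,i=6, bit2=1)
  nb ....#: next=.  (t=1,i=5, bit1=0)
  nb .....: next=.  (t=1,i=4, bit0=0)
  bits 10101000010100110111110011001100 = 2824043724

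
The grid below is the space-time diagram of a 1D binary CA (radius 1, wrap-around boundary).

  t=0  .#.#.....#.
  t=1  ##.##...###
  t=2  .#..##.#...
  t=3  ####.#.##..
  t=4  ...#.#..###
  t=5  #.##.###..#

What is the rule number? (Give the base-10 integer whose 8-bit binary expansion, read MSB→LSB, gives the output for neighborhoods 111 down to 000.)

  [7] ### => .  t=1,i=0
  [6] ##. => #  t=1,i=1
  [5] #.# => .  t=0,i=2
  [4] #.. => #  t=0,i=4
  [3] .## => .  t=1,i=3
  [2] .#. => #  t=0,i=1
  [1] ..# => #  t=0,i=0
  [0] ... => .  t=0,i=5
  bits 01010110 = 86

86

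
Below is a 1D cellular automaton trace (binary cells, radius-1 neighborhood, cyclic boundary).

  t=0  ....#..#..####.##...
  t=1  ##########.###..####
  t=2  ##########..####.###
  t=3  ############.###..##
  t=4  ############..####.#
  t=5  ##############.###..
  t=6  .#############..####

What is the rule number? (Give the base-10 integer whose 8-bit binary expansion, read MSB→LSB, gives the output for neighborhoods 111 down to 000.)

215

  ###|#  b7=1 t=0,i=11
  ##.|#  b6=1 t=0,i=13
  #.#|.  b5=0 t=0,i=14
  #..|#  b4=1 t=0,i=5
  .##|.  b3=0 t=0,i=10
  .#.|#  b2=1 t=0,i=4
  ..#|#  b1=1 t=0,i=3
  ...|#  b0=1 t=0,i=0
  bits 11010111 = 215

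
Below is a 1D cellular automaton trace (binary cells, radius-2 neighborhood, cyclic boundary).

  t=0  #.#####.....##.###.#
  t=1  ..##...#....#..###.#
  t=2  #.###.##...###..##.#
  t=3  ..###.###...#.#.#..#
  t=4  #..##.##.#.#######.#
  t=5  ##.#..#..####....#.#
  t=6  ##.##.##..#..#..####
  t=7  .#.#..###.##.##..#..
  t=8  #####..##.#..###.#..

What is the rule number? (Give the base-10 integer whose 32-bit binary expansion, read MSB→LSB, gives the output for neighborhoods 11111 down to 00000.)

602988148

  nb #####: next=.  (t=0,i=4, bit31=0)
  nb ####.: next=.  (t=0,i=5, bit30=0)
  nb ###.#: next=#  (t=0,i=17, bit29=1)
  nb ###..: next=.  (t=0,i=6, bit28=0)
  nb ##.##: next=.  (t=0,i=1, bit27=0)
  nb ##.#.: next=.  (t=1,i=18, bit26=0)
  nb ##..#: next=#  (t=2,i=14, bit25=1)
  nb ##...: next=#  (t=0,i=7, bit24=1)
  nb #.###: next=#  (t=0,i=2, bit23=1)
  nb #.##.: next=#  (t=0,i=19, bit22=1)
  nb #.#.#: next=#  (t=3,i=14, bit21=1)
  nb #.#..: next=#  (t=1,i=19, bit20=1)
  nb #..##: next=.  (t=1,i=1, bit19=0)
  nb #..#.: next=.  (t=3,i=18, bit18=0)
  nb #...#: next=.  (t=1,i=5, bit17=0)
  nb #....: next=.  (t=0,i=8, bit16=0)
  nb .####: next=#  (t=0,i=3, bit15=1)
  nb .###.: next=#  (t=0,i=16, bit14=1)
  nb .##.#: next=.  (t=0,i=0, bit13=0)
  nb .##..: next=#  (t=1,i=3, bit12=1)
  nb .#.##: next=#  (t=4,i=10, bit11=1)
  nb .#.#.: next=#  (t=3,i=13, bit10=1)
  nb .#..#: next=#  (t=1,i=0, bit9=1)
  nb .#...: next=.  (t=1,i=8, bit8=0)
  nb ..###: next=.  (t=1,i=15, bit7=0)
  nb ..##.: next=#  (t=0,i=12, bit6=1)
  nb ..#.#: next=#  (t=3,i=12, bit5=1)
  nb ..#..: next=#  (t=1,i=7, bit4=1)
  nb ...##: next=.  (t=0,i=11, bit3=0)
  nb ...#.: next=#  (t=1,i=6, bit2=1)
  nb ....#: next=.  (t=0,i=10, bit1=0)
  nb .....: next=.  (t=0,i=9, bit0=0)
  bits 00100011111100001101111001110100 = 602988148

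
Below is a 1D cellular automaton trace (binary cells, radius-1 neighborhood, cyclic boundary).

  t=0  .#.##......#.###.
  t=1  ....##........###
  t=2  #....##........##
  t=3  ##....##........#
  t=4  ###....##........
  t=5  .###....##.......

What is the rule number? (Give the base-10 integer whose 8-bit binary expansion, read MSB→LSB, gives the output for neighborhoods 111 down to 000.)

208

  ###|#  b7=1 t=0,i=14
  ##.|#  b6=1 t=0,i=4
  #.#|.  b5=0 t=0,i=2
  #..|#  b4=1 t=0,i=5
  .##|.  b3=0 t=0,i=3
  .#.|.  b2=0 t=0,i=1
  ..#|.  b1=0 t=0,i=0
  ...|.  b0=0 t=0,i=6
  bits 11010000 = 208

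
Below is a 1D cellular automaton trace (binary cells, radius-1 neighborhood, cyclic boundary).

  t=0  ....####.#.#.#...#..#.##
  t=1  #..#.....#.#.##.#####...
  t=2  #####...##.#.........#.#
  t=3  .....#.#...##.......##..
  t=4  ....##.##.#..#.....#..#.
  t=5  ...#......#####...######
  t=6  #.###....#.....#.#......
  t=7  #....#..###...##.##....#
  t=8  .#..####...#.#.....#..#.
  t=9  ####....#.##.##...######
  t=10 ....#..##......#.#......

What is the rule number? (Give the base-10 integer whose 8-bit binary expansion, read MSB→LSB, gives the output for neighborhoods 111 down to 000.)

22

  ###|.  b7=0 t=0,i=5
  ##.|.  b6=0 t=0,i=7
  #.#|.  b5=0 t=0,i=8
  #..|#  b4=1 t=0,i=0
  .##|.  b3=0 t=0,i=4
  .#.|#  b2=1 t=0,i=9
  ..#|#  b1=1 t=0,i=3
  ...|.  b0=0 t=0,i=1
  bits 00010110 = 22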